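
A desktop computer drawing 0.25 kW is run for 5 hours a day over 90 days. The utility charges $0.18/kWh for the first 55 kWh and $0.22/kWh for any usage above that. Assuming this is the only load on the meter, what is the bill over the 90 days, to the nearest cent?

$22.55

Runtime = 5 h/day × 90 days = 450 h
Energy = 0.25 kW × 450 h = 112.5 kWh
Tier 1 (0–55 kWh): 55 × $0.18 = $9.9
Above 55 kWh: 57.5 × $0.22 = $12.65
Bill = $22.55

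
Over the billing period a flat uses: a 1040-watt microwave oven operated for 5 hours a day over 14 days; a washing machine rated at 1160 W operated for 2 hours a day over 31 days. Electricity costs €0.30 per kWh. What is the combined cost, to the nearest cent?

€43.42

microwave oven: Runtime = 5 h/day × 14 days = 70 h
microwave oven: 1.04 kW × 70 h = 72.8 kWh
washing machine: Runtime = 2 h/day × 31 days = 62 h
washing machine: 1.16 kW × 62 h = 71.92 kWh
Total energy = 144.72 kWh
Cost = 144.72 × €0.30 = €43.42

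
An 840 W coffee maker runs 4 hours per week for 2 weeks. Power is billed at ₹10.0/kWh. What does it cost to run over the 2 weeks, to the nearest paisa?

Runtime = 4 h/week × 2 weeks = 8 h
Energy = 0.84 kW × 8 h = 6.72 kWh
Cost = 6.72 kWh × ₹10.0/kWh = ₹67.20

₹67.20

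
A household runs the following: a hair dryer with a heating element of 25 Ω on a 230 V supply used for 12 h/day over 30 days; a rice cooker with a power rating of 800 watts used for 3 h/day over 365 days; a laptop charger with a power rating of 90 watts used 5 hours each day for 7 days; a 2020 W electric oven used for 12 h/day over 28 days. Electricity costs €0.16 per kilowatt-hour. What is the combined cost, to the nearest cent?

€371.14

hair dryer: Power = V²/R = 230²/25 = 2116 W = 2.116 kW
hair dryer: Runtime = 12 h/day × 30 days = 360 h
hair dryer: 2.116 kW × 360 h = 761.76 kWh
rice cooker: Runtime = 3 h/day × 365 days = 1095 h
rice cooker: 0.8 kW × 1095 h = 876 kWh
laptop charger: Runtime = 5 h/day × 7 days = 35 h
laptop charger: 0.09 kW × 35 h = 3.15 kWh
electric oven: Runtime = 12 h/day × 28 days = 336 h
electric oven: 2.02 kW × 336 h = 678.72 kWh
Total energy = 2319.63 kWh
Cost = 2319.63 × €0.16 = €371.14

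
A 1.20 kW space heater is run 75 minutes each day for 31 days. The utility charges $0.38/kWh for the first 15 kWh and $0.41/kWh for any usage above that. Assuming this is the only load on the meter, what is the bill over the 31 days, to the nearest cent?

Runtime = 75 min × 31 = 2325 min = 38.75 h
Energy = 1.2 kW × 38.75 h = 46.5 kWh
Tier 1 (0–15 kWh): 15 × $0.38 = $5.7
Above 15 kWh: 31.5 × $0.41 = $12.915
Bill = $18.62

$18.62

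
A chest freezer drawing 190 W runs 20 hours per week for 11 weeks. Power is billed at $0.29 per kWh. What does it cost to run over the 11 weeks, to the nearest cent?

Runtime = 20 h/week × 11 weeks = 220 h
Energy = 0.19 kW × 220 h = 41.8 kWh
Cost = 41.8 kWh × $0.29/kWh = $12.12

$12.12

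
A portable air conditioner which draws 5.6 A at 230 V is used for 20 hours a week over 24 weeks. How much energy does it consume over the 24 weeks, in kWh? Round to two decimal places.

618.24 kWh

Power = 5.6 A × 230 V = 1288 W = 1.288 kW
Runtime = 20 h/week × 24 weeks = 480 h
Energy = 1.288 kW × 480 h = 618.24 kWh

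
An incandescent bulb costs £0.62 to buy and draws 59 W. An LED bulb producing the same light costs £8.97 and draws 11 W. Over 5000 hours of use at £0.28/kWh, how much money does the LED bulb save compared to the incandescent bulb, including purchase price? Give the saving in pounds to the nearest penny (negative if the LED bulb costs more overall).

incandescent bulb: £0.62 + (59/1000) kW × 5000 h × £0.28 = £0.62 + £82.6 = £83.22
LED bulb: £8.97 + (11/1000) kW × 5000 h × £0.28 = £8.97 + £15.4 = £24.37
Saving = £83.22 − £24.37 = £58.85

£58.85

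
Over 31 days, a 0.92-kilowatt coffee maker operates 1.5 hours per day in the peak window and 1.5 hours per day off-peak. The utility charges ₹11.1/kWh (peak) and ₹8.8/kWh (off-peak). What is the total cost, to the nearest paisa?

Peak energy = 0.92 kW × 1.5 h × 31 = 42.78 kWh
Off-peak energy = 0.92 kW × 1.5 h × 31 = 42.78 kWh
Cost = 42.78 × ₹11.1 + 42.78 × ₹8.8 = ₹474.858 + ₹376.464 = ₹851.32

₹851.32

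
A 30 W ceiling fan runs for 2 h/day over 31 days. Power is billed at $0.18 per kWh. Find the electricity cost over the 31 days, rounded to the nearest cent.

Runtime = 2 h/day × 31 days = 62 h
Energy = 0.03 kW × 62 h = 1.86 kWh
Cost = 1.86 kWh × $0.18/kWh = $0.33

$0.33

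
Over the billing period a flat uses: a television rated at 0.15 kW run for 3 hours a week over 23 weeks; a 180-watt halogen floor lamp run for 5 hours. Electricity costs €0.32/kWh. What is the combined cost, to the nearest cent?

€3.60

television: Runtime = 3 h/week × 23 weeks = 69 h
television: 0.15 kW × 69 h = 10.35 kWh
halogen floor lamp: 0.18 kW × 5 h = 0.9 kWh
Total energy = 11.25 kWh
Cost = 11.25 × €0.32 = €3.60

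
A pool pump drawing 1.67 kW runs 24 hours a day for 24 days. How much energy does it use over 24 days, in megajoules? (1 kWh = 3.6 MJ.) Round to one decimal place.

3462.9 MJ

Runtime = 24 h × 24 = 576 h
Energy = 1.67 kW × 576 h = 961.92 kWh
= 961.92 × 3.6 MJ = 3462.9 MJ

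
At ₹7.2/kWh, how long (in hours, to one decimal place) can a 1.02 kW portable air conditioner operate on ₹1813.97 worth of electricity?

Energy available = ₹1813.97 ÷ ₹7.2/kWh = 251.9403 kWh
Hours = 251.9403 kWh ÷ 1.02 kW = 247.0 h

247.0 h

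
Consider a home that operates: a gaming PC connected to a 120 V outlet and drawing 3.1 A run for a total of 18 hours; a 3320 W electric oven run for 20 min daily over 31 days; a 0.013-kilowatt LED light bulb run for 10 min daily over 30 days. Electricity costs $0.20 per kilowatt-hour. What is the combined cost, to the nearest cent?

gaming PC: Power = 3.1 A × 120 V = 372 W = 0.372 kW
gaming PC: 0.372 kW × 18 h = 6.696 kWh
electric oven: Runtime = 20 min × 31 = 620 min = 10.333333… h
electric oven: 3.32 kW × 10.333333… h = 34.306666… kWh
LED light bulb: Runtime = 10 min × 30 = 300 min = 5 h
LED light bulb: 0.013 kW × 5 h = 0.065 kWh
Total energy = 41.067666… kWh
Cost = 41.067666… × $0.20 = $8.21

$8.21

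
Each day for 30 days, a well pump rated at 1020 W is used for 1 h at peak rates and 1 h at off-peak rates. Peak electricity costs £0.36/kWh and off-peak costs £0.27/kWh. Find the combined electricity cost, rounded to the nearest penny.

Peak energy = 1.02 kW × 1 h × 30 = 30.6 kWh
Off-peak energy = 1.02 kW × 1 h × 30 = 30.6 kWh
Cost = 30.6 × £0.36 + 30.6 × £0.27 = £11.016 + £8.262 = £19.28

£19.28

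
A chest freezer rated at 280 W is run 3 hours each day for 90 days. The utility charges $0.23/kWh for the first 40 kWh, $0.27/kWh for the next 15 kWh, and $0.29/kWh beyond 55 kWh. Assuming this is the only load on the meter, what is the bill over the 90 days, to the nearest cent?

$19.22

Runtime = 3 h/day × 90 days = 270 h
Energy = 0.28 kW × 270 h = 75.6 kWh
Tier 1 (0–40 kWh): 40 × $0.23 = $9.2
Tier 2 (40–55 kWh): 15 × $0.27 = $4.05
Above 55 kWh: 20.6 × $0.29 = $5.974
Bill = $19.22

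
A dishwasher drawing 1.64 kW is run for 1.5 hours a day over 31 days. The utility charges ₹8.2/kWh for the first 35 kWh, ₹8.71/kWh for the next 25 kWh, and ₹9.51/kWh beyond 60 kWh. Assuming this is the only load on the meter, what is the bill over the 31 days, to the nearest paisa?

₹659.38

Runtime = 1.5 h/day × 31 days = 46.5 h
Energy = 1.64 kW × 46.5 h = 76.26 kWh
Tier 1 (0–35 kWh): 35 × ₹8.2 = ₹287
Tier 2 (35–60 kWh): 25 × ₹8.71 = ₹217.75
Above 60 kWh: 16.26 × ₹9.51 = ₹154.6326
Bill = ₹659.38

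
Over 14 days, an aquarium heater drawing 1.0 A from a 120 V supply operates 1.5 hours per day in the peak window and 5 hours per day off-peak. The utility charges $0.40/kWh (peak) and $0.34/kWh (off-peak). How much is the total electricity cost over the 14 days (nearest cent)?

$3.86

Power = 1.0 A × 120 V = 120 W = 0.12 kW
Peak energy = 0.12 kW × 1.5 h × 14 = 2.52 kWh
Off-peak energy = 0.12 kW × 5 h × 14 = 8.4 kWh
Cost = 2.52 × $0.40 + 8.4 × $0.34 = $1.008 + $2.856 = $3.86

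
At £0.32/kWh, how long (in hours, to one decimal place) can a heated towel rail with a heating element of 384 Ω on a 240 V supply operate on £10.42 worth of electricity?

217.1 h

Power = V²/R = 240²/384 = 150 W = 0.15 kW
Energy available = £10.42 ÷ £0.32/kWh = 32.5625 kWh
Hours = 32.5625 kWh ÷ 0.15 kW = 217.1 h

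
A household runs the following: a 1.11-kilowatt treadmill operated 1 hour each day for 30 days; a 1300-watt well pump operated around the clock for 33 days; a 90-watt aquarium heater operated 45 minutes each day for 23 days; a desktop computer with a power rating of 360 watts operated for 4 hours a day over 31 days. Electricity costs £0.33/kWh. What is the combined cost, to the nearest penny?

treadmill: Runtime = 1 h/day × 30 days = 30 h
treadmill: 1.11 kW × 30 h = 33.3 kWh
well pump: Runtime = 24 h × 33 = 792 h
well pump: 1.3 kW × 792 h = 1029.6 kWh
aquarium heater: Runtime = 45 min × 23 = 1035 min = 17.25 h
aquarium heater: 0.09 kW × 17.25 h = 1.5525 kWh
desktop computer: Runtime = 4 h/day × 31 days = 124 h
desktop computer: 0.36 kW × 124 h = 44.64 kWh
Total energy = 1109.0925 kWh
Cost = 1109.0925 × £0.33 = £366.00

£366.00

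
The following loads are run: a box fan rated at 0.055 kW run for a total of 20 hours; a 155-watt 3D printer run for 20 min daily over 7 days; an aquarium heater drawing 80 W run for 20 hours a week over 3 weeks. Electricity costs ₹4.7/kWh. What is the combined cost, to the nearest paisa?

box fan: 0.055 kW × 20 h = 1.1 kWh
3D printer: Runtime = 20 min × 7 = 140 min = 2.333333… h
3D printer: 0.155 kW × 2.333333… h = 0.361666… kWh
aquarium heater: Runtime = 20 h/week × 3 weeks = 60 h
aquarium heater: 0.08 kW × 60 h = 4.8 kWh
Total energy = 6.261666… kWh
Cost = 6.261666… × ₹4.7 = ₹29.43

₹29.43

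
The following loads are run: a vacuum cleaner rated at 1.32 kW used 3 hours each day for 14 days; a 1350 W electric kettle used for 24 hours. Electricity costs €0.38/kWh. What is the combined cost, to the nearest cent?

vacuum cleaner: Runtime = 3 h/day × 14 days = 42 h
vacuum cleaner: 1.32 kW × 42 h = 55.44 kWh
electric kettle: 1.35 kW × 24 h = 32.4 kWh
Total energy = 87.84 kWh
Cost = 87.84 × €0.38 = €33.38

€33.38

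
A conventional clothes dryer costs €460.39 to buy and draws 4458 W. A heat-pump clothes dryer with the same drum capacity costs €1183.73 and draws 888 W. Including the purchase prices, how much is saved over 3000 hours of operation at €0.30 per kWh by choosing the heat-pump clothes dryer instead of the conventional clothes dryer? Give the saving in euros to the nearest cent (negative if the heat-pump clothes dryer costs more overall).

conventional clothes dryer: €460.39 + (4458/1000) kW × 3000 h × €0.30 = €460.39 + €4012.2 = €4472.59
heat-pump clothes dryer: €1183.73 + (888/1000) kW × 3000 h × €0.30 = €1183.73 + €799.2 = €1982.93
Saving = €4472.59 − €1982.93 = €2489.66

€2489.66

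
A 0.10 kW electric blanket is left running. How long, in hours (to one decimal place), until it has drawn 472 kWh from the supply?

Hours = 472 kWh ÷ 0.1 kW = 4720.0 h

4720.0 h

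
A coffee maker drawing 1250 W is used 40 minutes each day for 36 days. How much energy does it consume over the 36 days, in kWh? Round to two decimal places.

30.00 kWh

Runtime = 40 min × 36 = 1440 min = 24 h
Energy = 1.25 kW × 24 h = 30 kWh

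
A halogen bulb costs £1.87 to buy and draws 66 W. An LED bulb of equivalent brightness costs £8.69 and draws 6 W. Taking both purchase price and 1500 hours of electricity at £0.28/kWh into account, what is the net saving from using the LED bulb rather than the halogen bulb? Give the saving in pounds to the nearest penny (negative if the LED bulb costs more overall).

halogen bulb: £1.87 + (66/1000) kW × 1500 h × £0.28 = £1.87 + £27.72 = £29.59
LED bulb: £8.69 + (6/1000) kW × 1500 h × £0.28 = £8.69 + £2.52 = £11.21
Saving = £29.59 − £11.21 = £18.38

£18.38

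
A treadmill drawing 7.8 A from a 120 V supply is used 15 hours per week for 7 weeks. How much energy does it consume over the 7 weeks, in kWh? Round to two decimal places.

Power = 7.8 A × 120 V = 936 W = 0.936 kW
Runtime = 15 h/week × 7 weeks = 105 h
Energy = 0.936 kW × 105 h = 98.28 kWh

98.28 kWh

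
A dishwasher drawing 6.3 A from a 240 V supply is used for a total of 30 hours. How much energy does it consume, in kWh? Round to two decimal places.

Power = 6.3 A × 240 V = 1512 W = 1.512 kW
Energy = 1.512 kW × 30 h = 45.36 kWh

45.36 kWh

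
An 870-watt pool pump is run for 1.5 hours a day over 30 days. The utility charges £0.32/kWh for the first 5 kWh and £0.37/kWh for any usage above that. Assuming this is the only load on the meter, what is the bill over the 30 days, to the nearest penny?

£14.24

Runtime = 1.5 h/day × 30 days = 45 h
Energy = 0.87 kW × 45 h = 39.15 kWh
Tier 1 (0–5 kWh): 5 × £0.32 = £1.6
Above 5 kWh: 34.15 × £0.37 = £12.6355
Bill = £14.24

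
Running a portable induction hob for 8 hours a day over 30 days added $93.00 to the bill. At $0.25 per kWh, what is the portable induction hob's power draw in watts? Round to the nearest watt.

1550 W

Energy = $93.00 ÷ $0.25/kWh = 372 kWh
Runtime = 8 h/day × 30 days = 240 h
Power = 372 kWh ÷ 240 h = 1.55 kW = 1550 W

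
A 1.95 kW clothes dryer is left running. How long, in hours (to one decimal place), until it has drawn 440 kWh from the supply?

225.6 h

Hours = 440 kWh ÷ 1.95 kW = 225.6 h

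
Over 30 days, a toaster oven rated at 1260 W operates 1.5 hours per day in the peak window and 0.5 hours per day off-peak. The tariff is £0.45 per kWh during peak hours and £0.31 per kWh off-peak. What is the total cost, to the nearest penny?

Peak energy = 1.26 kW × 1.5 h × 30 = 56.7 kWh
Off-peak energy = 1.26 kW × 0.5 h × 30 = 18.9 kWh
Cost = 56.7 × £0.45 + 18.9 × £0.31 = £25.515 + £5.859 = £31.37

£31.37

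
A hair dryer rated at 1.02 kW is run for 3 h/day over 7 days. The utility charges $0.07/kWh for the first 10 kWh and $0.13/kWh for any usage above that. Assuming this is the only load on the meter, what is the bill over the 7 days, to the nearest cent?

Runtime = 3 h/day × 7 days = 21 h
Energy = 1.02 kW × 21 h = 21.42 kWh
Tier 1 (0–10 kWh): 10 × $0.07 = $0.7
Above 10 kWh: 11.42 × $0.13 = $1.4846
Bill = $2.18

$2.18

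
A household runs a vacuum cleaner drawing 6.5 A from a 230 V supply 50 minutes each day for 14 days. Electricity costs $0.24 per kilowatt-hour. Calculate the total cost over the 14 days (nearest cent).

Power = 6.5 A × 230 V = 1495 W = 1.495 kW
Runtime = 50 min × 14 = 700 min = 11.666666… h
Energy = 1.495 kW × 11.666666… h = 17.441666… kWh
Cost = 17.441666… kWh × $0.24/kWh = $4.19

$4.19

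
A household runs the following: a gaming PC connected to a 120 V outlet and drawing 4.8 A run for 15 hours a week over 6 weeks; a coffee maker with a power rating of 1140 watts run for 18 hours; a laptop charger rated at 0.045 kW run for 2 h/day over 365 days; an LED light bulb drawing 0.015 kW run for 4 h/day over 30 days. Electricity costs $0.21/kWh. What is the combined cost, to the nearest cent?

$22.47

gaming PC: Power = 4.8 A × 120 V = 576 W = 0.576 kW
gaming PC: Runtime = 15 h/week × 6 weeks = 90 h
gaming PC: 0.576 kW × 90 h = 51.84 kWh
coffee maker: 1.14 kW × 18 h = 20.52 kWh
laptop charger: Runtime = 2 h/day × 365 days = 730 h
laptop charger: 0.045 kW × 730 h = 32.85 kWh
LED light bulb: Runtime = 4 h/day × 30 days = 120 h
LED light bulb: 0.015 kW × 120 h = 1.8 kWh
Total energy = 107.01 kWh
Cost = 107.01 × $0.21 = $22.47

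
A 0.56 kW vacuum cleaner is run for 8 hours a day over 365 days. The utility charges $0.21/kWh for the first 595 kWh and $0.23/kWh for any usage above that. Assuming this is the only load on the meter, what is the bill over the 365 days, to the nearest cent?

Runtime = 8 h/day × 365 days = 2920 h
Energy = 0.56 kW × 2920 h = 1635.2 kWh
Tier 1 (0–595 kWh): 595 × $0.21 = $124.95
Above 595 kWh: 1040.2 × $0.23 = $239.246
Bill = $364.20

$364.20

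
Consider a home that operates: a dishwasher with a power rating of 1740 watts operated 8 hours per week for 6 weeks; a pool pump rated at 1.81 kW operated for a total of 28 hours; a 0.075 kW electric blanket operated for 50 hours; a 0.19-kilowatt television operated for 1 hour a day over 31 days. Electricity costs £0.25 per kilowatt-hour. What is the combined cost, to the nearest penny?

dishwasher: Runtime = 8 h/week × 6 weeks = 48 h
dishwasher: 1.74 kW × 48 h = 83.52 kWh
pool pump: 1.81 kW × 28 h = 50.68 kWh
electric blanket: 0.075 kW × 50 h = 3.75 kWh
television: Runtime = 1 h/day × 31 days = 31 h
television: 0.19 kW × 31 h = 5.89 kWh
Total energy = 143.84 kWh
Cost = 143.84 × £0.25 = £35.96

£35.96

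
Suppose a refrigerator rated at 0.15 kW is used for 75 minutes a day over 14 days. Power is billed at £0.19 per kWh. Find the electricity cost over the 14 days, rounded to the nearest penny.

Runtime = 75 min × 14 = 1050 min = 17.5 h
Energy = 0.15 kW × 17.5 h = 2.625 kWh
Cost = 2.625 kWh × £0.19/kWh = £0.50

£0.50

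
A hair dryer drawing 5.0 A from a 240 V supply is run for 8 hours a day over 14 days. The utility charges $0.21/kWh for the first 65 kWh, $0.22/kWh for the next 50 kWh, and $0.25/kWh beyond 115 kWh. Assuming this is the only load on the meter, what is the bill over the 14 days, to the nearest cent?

$29.50

Power = 5.0 A × 240 V = 1200 W = 1.2 kW
Runtime = 8 h/day × 14 days = 112 h
Energy = 1.2 kW × 112 h = 134.4 kWh
Tier 1 (0–65 kWh): 65 × $0.21 = $13.65
Tier 2 (65–115 kWh): 50 × $0.22 = $11
Above 115 kWh: 19.4 × $0.25 = $4.85
Bill = $29.50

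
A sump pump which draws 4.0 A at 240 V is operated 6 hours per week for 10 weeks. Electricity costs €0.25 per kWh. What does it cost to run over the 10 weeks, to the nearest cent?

Power = 4.0 A × 240 V = 960 W = 0.96 kW
Runtime = 6 h/week × 10 weeks = 60 h
Energy = 0.96 kW × 60 h = 57.6 kWh
Cost = 57.6 kWh × €0.25/kWh = €14.40

€14.40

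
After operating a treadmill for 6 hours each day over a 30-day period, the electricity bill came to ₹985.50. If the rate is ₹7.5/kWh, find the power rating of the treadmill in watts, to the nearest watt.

Energy = ₹985.50 ÷ ₹7.5/kWh = 131.4 kWh
Runtime = 6 h/day × 30 days = 180 h
Power = 131.4 kWh ÷ 180 h = 0.73 kW = 730 W

730 W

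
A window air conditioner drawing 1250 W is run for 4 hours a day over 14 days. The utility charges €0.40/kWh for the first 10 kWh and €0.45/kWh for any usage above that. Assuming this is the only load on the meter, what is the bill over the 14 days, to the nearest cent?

€31.00

Runtime = 4 h/day × 14 days = 56 h
Energy = 1.25 kW × 56 h = 70 kWh
Tier 1 (0–10 kWh): 10 × €0.40 = €4
Above 10 kWh: 60 × €0.45 = €27
Bill = €31.00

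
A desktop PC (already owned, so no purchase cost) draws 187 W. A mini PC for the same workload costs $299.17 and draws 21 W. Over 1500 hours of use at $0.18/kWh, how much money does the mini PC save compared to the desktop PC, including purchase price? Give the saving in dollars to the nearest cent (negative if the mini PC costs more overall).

-$254.35

desktop PC: $0.00 + (187/1000) kW × 1500 h × $0.18 = $0.00 + $50.49 = $50.49
mini PC: $299.17 + (21/1000) kW × 1500 h × $0.18 = $299.17 + $5.67 = $304.84
Saving = $50.49 − $304.84 = −$254.35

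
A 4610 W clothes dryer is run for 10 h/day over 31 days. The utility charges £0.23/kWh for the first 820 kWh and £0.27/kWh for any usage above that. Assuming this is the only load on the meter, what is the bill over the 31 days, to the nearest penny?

Runtime = 10 h/day × 31 days = 310 h
Energy = 4.61 kW × 310 h = 1429.1 kWh
Tier 1 (0–820 kWh): 820 × £0.23 = £188.6
Above 820 kWh: 609.1 × £0.27 = £164.457
Bill = £353.06

£353.06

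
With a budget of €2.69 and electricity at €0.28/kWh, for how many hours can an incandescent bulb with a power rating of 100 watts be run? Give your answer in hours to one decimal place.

Energy available = €2.69 ÷ €0.28/kWh = 9.6071 kWh
Hours = 9.6071 kWh ÷ 0.1 kW = 96.1 h

96.1 h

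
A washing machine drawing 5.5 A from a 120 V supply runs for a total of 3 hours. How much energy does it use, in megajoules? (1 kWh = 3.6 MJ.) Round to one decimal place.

Power = 5.5 A × 120 V = 660 W = 0.66 kW
Energy = 0.66 kW × 3 h = 1.98 kWh
= 1.98 × 3.6 MJ = 7.1 MJ

7.1 MJ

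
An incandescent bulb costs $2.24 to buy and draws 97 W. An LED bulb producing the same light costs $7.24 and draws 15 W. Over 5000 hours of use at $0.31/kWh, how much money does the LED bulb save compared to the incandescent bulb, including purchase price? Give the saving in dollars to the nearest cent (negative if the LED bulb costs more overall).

$122.10

incandescent bulb: $2.24 + (97/1000) kW × 5000 h × $0.31 = $2.24 + $150.35 = $152.59
LED bulb: $7.24 + (15/1000) kW × 5000 h × $0.31 = $7.24 + $23.25 = $30.49
Saving = $152.59 − $30.49 = $122.1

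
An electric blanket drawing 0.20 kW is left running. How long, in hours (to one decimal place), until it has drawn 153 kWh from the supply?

765.0 h

Hours = 153 kWh ÷ 0.2 kW = 765.0 h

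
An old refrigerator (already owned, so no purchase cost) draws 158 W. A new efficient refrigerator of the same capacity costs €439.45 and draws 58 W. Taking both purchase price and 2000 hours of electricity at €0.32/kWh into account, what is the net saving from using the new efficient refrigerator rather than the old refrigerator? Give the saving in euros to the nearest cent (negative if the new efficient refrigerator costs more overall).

old refrigerator: €0.00 + (158/1000) kW × 2000 h × €0.32 = €0.00 + €101.12 = €101.12
new efficient refrigerator: €439.45 + (58/1000) kW × 2000 h × €0.32 = €439.45 + €37.12 = €476.57
Saving = €101.12 − €476.57 = −€375.45

-€375.45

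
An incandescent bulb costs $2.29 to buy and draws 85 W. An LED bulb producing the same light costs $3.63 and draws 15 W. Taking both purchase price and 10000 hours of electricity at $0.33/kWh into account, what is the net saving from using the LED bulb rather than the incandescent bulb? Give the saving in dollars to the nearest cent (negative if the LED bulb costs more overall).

incandescent bulb: $2.29 + (85/1000) kW × 10000 h × $0.33 = $2.29 + $280.5 = $282.79
LED bulb: $3.63 + (15/1000) kW × 10000 h × $0.33 = $3.63 + $49.5 = $53.13
Saving = $282.79 − $53.13 = $229.66

$229.66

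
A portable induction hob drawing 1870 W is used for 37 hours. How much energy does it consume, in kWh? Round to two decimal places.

69.19 kWh

Energy = 1.87 kW × 37 h = 69.19 kWh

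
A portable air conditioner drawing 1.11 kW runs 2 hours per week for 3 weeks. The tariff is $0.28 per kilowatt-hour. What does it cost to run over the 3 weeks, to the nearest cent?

Runtime = 2 h/week × 3 weeks = 6 h
Energy = 1.11 kW × 6 h = 6.66 kWh
Cost = 6.66 kWh × $0.28/kWh = $1.86

$1.86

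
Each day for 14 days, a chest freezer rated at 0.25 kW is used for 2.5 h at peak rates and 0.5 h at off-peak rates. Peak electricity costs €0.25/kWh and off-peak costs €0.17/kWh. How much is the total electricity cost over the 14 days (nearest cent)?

€2.49

Peak energy = 0.25 kW × 2.5 h × 14 = 8.75 kWh
Off-peak energy = 0.25 kW × 0.5 h × 14 = 1.75 kWh
Cost = 8.75 × €0.25 + 1.75 × €0.17 = €2.1875 + €0.2975 = €2.49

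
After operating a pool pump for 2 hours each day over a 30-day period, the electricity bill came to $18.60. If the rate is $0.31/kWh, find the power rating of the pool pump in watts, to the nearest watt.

Energy = $18.60 ÷ $0.31/kWh = 60 kWh
Runtime = 2 h/day × 30 days = 60 h
Power = 60 kWh ÷ 60 h = 1 kW = 1000 W

1000 W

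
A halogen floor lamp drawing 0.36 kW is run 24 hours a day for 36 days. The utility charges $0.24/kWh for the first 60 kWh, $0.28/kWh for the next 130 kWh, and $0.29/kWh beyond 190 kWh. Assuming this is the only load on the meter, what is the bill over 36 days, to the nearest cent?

Runtime = 24 h × 36 = 864 h
Energy = 0.36 kW × 864 h = 311.04 kWh
Tier 1 (0–60 kWh): 60 × $0.24 = $14.4
Tier 2 (60–190 kWh): 130 × $0.28 = $36.4
Above 190 kWh: 121.04 × $0.29 = $35.1016
Bill = $85.90

$85.90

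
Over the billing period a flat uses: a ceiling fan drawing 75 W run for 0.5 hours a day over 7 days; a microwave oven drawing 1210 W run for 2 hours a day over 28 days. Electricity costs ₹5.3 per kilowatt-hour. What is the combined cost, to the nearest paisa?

₹360.52

ceiling fan: Runtime = 0.5 h/day × 7 days = 3.5 h
ceiling fan: 0.075 kW × 3.5 h = 0.2625 kWh
microwave oven: Runtime = 2 h/day × 28 days = 56 h
microwave oven: 1.21 kW × 56 h = 67.76 kWh
Total energy = 68.0225 kWh
Cost = 68.0225 × ₹5.3 = ₹360.52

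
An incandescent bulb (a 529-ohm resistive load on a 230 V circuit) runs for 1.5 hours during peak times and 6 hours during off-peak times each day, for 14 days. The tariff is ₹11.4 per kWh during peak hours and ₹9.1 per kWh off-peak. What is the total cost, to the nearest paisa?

₹100.38

Power = V²/R = 230²/529 = 100 W = 0.1 kW
Peak energy = 0.1 kW × 1.5 h × 14 = 2.1 kWh
Off-peak energy = 0.1 kW × 6 h × 14 = 8.4 kWh
Cost = 2.1 × ₹11.4 + 8.4 × ₹9.1 = ₹23.94 + ₹76.44 = ₹100.38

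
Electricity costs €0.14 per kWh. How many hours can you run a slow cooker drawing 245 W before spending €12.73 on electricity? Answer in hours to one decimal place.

Energy available = €12.73 ÷ €0.14/kWh = 90.9286 kWh
Hours = 90.9286 kWh ÷ 0.245 kW = 371.1 h

371.1 h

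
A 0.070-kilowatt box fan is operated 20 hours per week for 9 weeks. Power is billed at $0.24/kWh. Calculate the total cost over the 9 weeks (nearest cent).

$3.02

Runtime = 20 h/week × 9 weeks = 180 h
Energy = 0.07 kW × 180 h = 12.6 kWh
Cost = 12.6 kWh × $0.24/kWh = $3.02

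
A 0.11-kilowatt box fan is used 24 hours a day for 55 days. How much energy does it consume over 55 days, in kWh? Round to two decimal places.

145.20 kWh

Runtime = 24 h × 55 = 1320 h
Energy = 0.11 kW × 1320 h = 145.2 kWh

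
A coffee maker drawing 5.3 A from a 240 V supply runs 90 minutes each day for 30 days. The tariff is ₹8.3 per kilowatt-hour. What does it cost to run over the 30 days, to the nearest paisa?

Power = 5.3 A × 240 V = 1272 W = 1.272 kW
Runtime = 90 min × 30 = 2700 min = 45 h
Energy = 1.272 kW × 45 h = 57.24 kWh
Cost = 57.24 kWh × ₹8.3/kWh = ₹475.09

₹475.09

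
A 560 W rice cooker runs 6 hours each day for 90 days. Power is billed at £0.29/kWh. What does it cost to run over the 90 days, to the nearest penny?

Runtime = 6 h/day × 90 days = 540 h
Energy = 0.56 kW × 540 h = 302.4 kWh
Cost = 302.4 kWh × £0.29/kWh = £87.70

£87.70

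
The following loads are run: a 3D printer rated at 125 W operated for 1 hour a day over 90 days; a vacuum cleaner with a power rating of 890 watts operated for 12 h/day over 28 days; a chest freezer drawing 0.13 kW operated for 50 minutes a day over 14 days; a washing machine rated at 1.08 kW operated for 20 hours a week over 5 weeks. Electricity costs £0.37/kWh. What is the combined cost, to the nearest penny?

3D printer: Runtime = 1 h/day × 90 days = 90 h
3D printer: 0.125 kW × 90 h = 11.25 kWh
vacuum cleaner: Runtime = 12 h/day × 28 days = 336 h
vacuum cleaner: 0.89 kW × 336 h = 299.04 kWh
chest freezer: Runtime = 50 min × 14 = 700 min = 11.666666… h
chest freezer: 0.13 kW × 11.666666… h = 1.516666… kWh
washing machine: Runtime = 20 h/week × 5 weeks = 100 h
washing machine: 1.08 kW × 100 h = 108 kWh
Total energy = 419.806666… kWh
Cost = 419.806666… × £0.37 = £155.33

£155.33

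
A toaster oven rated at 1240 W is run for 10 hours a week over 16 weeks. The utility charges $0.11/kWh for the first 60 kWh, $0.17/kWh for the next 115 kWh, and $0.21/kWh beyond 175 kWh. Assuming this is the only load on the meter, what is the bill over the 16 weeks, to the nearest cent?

Runtime = 10 h/week × 16 weeks = 160 h
Energy = 1.24 kW × 160 h = 198.4 kWh
Tier 1 (0–60 kWh): 60 × $0.11 = $6.6
Tier 2 (60–175 kWh): 115 × $0.17 = $19.55
Above 175 kWh: 23.4 × $0.21 = $4.914
Bill = $31.06

$31.06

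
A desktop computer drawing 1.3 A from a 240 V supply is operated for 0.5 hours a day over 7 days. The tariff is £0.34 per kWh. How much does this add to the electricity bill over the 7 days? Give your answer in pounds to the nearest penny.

Power = 1.3 A × 240 V = 312 W = 0.312 kW
Runtime = 0.5 h/day × 7 days = 3.5 h
Energy = 0.312 kW × 3.5 h = 1.092 kWh
Cost = 1.092 kWh × £0.34/kWh = £0.37

£0.37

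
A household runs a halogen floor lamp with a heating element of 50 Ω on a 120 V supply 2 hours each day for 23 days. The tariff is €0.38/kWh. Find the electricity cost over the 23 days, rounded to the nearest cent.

€5.03

Power = V²/R = 120²/50 = 288 W = 0.288 kW
Runtime = 2 h/day × 23 days = 46 h
Energy = 0.288 kW × 46 h = 13.248 kWh
Cost = 13.248 kWh × €0.38/kWh = €5.03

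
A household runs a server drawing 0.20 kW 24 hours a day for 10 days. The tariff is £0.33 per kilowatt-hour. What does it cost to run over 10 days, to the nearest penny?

Runtime = 24 h × 10 = 240 h
Energy = 0.2 kW × 240 h = 48 kWh
Cost = 48 kWh × £0.33/kWh = £15.84

£15.84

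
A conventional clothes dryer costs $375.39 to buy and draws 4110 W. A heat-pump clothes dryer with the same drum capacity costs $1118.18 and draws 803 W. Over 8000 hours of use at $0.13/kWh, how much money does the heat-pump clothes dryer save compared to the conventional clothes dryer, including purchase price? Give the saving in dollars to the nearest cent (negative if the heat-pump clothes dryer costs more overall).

$2696.49

conventional clothes dryer: $375.39 + (4110/1000) kW × 8000 h × $0.13 = $375.39 + $4274.4 = $4649.79
heat-pump clothes dryer: $1118.18 + (803/1000) kW × 8000 h × $0.13 = $1118.18 + $835.12 = $1953.3
Saving = $4649.79 − $1953.3 = $2696.49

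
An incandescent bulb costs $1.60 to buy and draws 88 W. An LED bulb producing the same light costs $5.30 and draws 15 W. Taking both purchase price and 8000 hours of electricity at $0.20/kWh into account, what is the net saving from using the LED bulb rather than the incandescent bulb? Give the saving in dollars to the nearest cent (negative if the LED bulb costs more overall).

incandescent bulb: $1.60 + (88/1000) kW × 8000 h × $0.20 = $1.60 + $140.8 = $142.4
LED bulb: $5.30 + (15/1000) kW × 8000 h × $0.20 = $5.30 + $24 = $29.3
Saving = $142.4 − $29.3 = $113.1

$113.10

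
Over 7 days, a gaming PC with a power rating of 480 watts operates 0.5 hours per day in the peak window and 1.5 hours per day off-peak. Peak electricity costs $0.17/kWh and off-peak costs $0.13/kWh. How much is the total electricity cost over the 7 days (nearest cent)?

Peak energy = 0.48 kW × 0.5 h × 7 = 1.68 kWh
Off-peak energy = 0.48 kW × 1.5 h × 7 = 5.04 kWh
Cost = 1.68 × $0.17 + 5.04 × $0.13 = $0.2856 + $0.6552 = $0.94

$0.94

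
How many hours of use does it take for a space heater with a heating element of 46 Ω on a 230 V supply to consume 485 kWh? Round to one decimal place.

Power = V²/R = 230²/46 = 1150 W = 1.15 kW
Hours = 485 kWh ÷ 1.15 kW = 421.7 h

421.7 h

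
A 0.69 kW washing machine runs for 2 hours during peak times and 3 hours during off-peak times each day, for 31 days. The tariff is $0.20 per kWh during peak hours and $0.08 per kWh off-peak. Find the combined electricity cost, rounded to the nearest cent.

Peak energy = 0.69 kW × 2 h × 31 = 42.78 kWh
Off-peak energy = 0.69 kW × 3 h × 31 = 64.17 kWh
Cost = 42.78 × $0.20 + 64.17 × $0.08 = $8.556 + $5.1336 = $13.69

$13.69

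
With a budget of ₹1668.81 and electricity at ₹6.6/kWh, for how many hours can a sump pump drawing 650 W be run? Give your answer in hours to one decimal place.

Energy available = ₹1668.81 ÷ ₹6.6/kWh = 252.85 kWh
Hours = 252.85 kWh ÷ 0.65 kW = 389.0 h

389.0 h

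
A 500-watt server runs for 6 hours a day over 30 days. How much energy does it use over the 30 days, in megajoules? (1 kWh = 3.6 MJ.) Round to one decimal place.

Runtime = 6 h/day × 30 days = 180 h
Energy = 0.5 kW × 180 h = 90 kWh
= 90 × 3.6 MJ = 324.0 MJ

324.0 MJ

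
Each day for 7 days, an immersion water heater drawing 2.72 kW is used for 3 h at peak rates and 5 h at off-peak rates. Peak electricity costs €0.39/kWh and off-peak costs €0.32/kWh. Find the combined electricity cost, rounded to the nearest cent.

Peak energy = 2.72 kW × 3 h × 7 = 57.12 kWh
Off-peak energy = 2.72 kW × 5 h × 7 = 95.2 kWh
Cost = 57.12 × €0.39 + 95.2 × €0.32 = €22.2768 + €30.464 = €52.74

€52.74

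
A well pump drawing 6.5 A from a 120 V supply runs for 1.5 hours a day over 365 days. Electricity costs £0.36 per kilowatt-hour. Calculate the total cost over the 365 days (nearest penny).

£153.74

Power = 6.5 A × 120 V = 780 W = 0.78 kW
Runtime = 1.5 h/day × 365 days = 547.5 h
Energy = 0.78 kW × 547.5 h = 427.05 kWh
Cost = 427.05 kWh × £0.36/kWh = £153.74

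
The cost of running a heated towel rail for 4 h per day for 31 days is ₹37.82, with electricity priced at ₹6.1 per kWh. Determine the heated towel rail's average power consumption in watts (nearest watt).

50 W

Energy = ₹37.82 ÷ ₹6.1/kWh = 6.2 kWh
Runtime = 4 h/day × 31 days = 124 h
Power = 6.2 kWh ÷ 124 h = 0.05 kW = 50 W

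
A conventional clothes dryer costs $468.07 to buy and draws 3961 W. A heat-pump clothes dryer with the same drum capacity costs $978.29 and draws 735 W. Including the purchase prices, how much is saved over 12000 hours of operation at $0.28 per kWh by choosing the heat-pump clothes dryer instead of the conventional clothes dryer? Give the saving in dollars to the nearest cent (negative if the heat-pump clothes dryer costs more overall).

conventional clothes dryer: $468.07 + (3961/1000) kW × 12000 h × $0.28 = $468.07 + $13308.96 = $13777.03
heat-pump clothes dryer: $978.29 + (735/1000) kW × 12000 h × $0.28 = $978.29 + $2469.6 = $3447.89
Saving = $13777.03 − $3447.89 = $10329.14

$10329.14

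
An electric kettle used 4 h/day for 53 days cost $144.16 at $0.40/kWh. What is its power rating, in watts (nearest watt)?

Energy = $144.16 ÷ $0.40/kWh = 360.4 kWh
Runtime = 4 h/day × 53 days = 212 h
Power = 360.4 kWh ÷ 212 h = 1.7 kW = 1700 W

1700 W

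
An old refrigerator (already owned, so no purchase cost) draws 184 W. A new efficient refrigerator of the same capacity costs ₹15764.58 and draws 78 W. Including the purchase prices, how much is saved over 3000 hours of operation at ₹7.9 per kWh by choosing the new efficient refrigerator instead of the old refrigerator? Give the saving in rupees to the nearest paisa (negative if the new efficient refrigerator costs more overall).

old refrigerator: ₹0.00 + (184/1000) kW × 3000 h × ₹7.9 = ₹0.00 + ₹4360.8 = ₹4360.8
new efficient refrigerator: ₹15764.58 + (78/1000) kW × 3000 h × ₹7.9 = ₹15764.58 + ₹1848.6 = ₹17613.18
Saving = ₹4360.8 − ₹17613.18 = −₹13252.38

-₹13252.38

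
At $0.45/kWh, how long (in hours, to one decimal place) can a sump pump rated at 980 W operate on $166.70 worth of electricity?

378.0 h

Energy available = $166.70 ÷ $0.45/kWh = 370.4444 kWh
Hours = 370.4444 kWh ÷ 0.98 kW = 378.0 h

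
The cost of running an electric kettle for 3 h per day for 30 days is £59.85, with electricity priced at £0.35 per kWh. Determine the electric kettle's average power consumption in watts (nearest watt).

1900 W

Energy = £59.85 ÷ £0.35/kWh = 171 kWh
Runtime = 3 h/day × 30 days = 90 h
Power = 171 kWh ÷ 90 h = 1.9 kW = 1900 W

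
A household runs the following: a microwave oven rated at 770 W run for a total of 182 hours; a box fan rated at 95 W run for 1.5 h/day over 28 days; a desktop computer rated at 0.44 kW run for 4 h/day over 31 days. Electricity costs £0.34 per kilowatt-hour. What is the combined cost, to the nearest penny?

microwave oven: 0.77 kW × 182 h = 140.14 kWh
box fan: Runtime = 1.5 h/day × 28 days = 42 h
box fan: 0.095 kW × 42 h = 3.99 kWh
desktop computer: Runtime = 4 h/day × 31 days = 124 h
desktop computer: 0.44 kW × 124 h = 54.56 kWh
Total energy = 198.69 kWh
Cost = 198.69 × £0.34 = £67.55

£67.55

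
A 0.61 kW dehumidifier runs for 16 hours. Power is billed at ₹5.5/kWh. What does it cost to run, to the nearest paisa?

₹53.68

Energy = 0.61 kW × 16 h = 9.76 kWh
Cost = 9.76 kWh × ₹5.5/kWh = ₹53.68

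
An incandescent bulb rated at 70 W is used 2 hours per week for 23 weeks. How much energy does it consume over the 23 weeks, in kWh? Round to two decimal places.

Runtime = 2 h/week × 23 weeks = 46 h
Energy = 0.07 kW × 46 h = 3.22 kWh

3.22 kWh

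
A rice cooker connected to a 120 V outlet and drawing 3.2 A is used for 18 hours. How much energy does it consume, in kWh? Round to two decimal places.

6.91 kWh

Power = 3.2 A × 120 V = 384 W = 0.384 kW
Energy = 0.384 kW × 18 h = 6.912 kWh ≈ 6.91 kWh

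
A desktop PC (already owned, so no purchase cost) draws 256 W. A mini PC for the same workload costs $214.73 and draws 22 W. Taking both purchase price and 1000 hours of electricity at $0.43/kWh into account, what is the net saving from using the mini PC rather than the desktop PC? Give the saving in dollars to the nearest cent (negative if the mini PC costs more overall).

-$114.11

desktop PC: $0.00 + (256/1000) kW × 1000 h × $0.43 = $0.00 + $110.08 = $110.08
mini PC: $214.73 + (22/1000) kW × 1000 h × $0.43 = $214.73 + $9.46 = $224.19
Saving = $110.08 − $224.19 = −$114.11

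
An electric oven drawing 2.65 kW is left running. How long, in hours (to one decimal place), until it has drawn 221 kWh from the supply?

83.4 h

Hours = 221 kWh ÷ 2.65 kW = 83.4 h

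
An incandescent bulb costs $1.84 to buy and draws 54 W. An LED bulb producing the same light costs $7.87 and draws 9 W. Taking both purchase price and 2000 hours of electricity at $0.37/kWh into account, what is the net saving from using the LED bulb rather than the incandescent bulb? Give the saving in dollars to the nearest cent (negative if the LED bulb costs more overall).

incandescent bulb: $1.84 + (54/1000) kW × 2000 h × $0.37 = $1.84 + $39.96 = $41.8
LED bulb: $7.87 + (9/1000) kW × 2000 h × $0.37 = $7.87 + $6.66 = $14.53
Saving = $41.8 − $14.53 = $27.27

$27.27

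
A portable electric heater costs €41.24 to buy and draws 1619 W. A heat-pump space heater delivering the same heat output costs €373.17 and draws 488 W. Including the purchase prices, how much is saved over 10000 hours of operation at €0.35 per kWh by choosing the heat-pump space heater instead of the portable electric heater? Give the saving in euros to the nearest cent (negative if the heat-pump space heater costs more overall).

portable electric heater: €41.24 + (1619/1000) kW × 10000 h × €0.35 = €41.24 + €5666.5 = €5707.74
heat-pump space heater: €373.17 + (488/1000) kW × 10000 h × €0.35 = €373.17 + €1708 = €2081.17
Saving = €5707.74 − €2081.17 = €3626.57

€3626.57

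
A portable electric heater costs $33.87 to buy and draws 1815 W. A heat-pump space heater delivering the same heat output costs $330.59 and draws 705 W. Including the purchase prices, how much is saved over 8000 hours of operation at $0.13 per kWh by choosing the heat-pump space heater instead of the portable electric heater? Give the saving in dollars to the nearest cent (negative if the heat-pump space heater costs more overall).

$857.68

portable electric heater: $33.87 + (1815/1000) kW × 8000 h × $0.13 = $33.87 + $1887.6 = $1921.47
heat-pump space heater: $330.59 + (705/1000) kW × 8000 h × $0.13 = $330.59 + $733.2 = $1063.79
Saving = $1921.47 − $1063.79 = $857.68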